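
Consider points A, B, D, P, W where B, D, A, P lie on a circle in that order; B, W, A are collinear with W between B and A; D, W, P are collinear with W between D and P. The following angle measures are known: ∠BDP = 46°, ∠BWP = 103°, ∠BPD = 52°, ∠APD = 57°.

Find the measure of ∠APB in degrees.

∠APB = 109°

1. ∠BAP = 46°  [same arc BP]
2. ∠ABP = 25°  [△BWP]
3. ∠APB = 109°  [△BAP]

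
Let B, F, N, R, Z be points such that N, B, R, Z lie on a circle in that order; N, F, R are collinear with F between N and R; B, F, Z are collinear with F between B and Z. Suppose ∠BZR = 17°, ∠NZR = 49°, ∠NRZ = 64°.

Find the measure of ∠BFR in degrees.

1. ∠BNR = 17°  [same arc BR]
2. ∠NBR = 131°  [cyclic NBRZ, opposite ∠B+∠Z]
3. ∠RNZ = 67°  [△NRZ]
4. ∠BRN = 32°  [△NBR]
5. ∠RBZ = 67°  [same arc RZ]
6. ∠BFR = 81°  [△BFR]

∠BFR = 81°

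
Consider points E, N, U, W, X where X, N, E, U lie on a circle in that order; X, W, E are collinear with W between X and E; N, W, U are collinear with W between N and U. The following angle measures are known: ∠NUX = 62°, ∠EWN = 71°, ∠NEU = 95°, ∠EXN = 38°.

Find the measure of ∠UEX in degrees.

∠UEX = 33°

1. ∠NEX = 62°  [same arc XN]
2. ∠UWX = 71°  [vertical angles at W]
3. ∠ENU = 47°  [△NWE]
4. ∠EUN = 38°  [△NEU]
5. ∠EWU = 109°  [linear pair at W on XE]
6. ∠UEX = 33°  [△EWU]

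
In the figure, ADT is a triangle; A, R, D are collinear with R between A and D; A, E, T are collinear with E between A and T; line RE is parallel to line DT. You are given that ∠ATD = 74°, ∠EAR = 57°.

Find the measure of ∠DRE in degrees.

1. ∠AER = 74°  [RE∥DT, corresponding at E]
2. ∠ARE = 49°  [△ARE]
3. ∠DRE = 131°  [linear pair at R on AD]

∠DRE = 131°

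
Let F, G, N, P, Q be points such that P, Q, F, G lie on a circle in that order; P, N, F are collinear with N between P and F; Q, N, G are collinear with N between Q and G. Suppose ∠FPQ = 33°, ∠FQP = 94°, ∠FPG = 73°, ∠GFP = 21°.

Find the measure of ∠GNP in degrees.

1. ∠FGQ = 33°  [same arc QF]
2. ∠FNG = 126°  [△FNG]
3. ∠GNP = 54°  [linear pair at N on PF]

∠GNP = 54°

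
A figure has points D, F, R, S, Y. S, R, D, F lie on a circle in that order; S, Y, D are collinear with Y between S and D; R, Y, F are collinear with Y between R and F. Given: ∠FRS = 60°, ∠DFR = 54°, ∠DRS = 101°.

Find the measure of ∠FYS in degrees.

∠FYS = 114°

1. ∠FDS = 60°  [same arc SF]
2. ∠DYF = 66°  [△DYF]
3. ∠FYS = 114°  [linear pair at Y on SD]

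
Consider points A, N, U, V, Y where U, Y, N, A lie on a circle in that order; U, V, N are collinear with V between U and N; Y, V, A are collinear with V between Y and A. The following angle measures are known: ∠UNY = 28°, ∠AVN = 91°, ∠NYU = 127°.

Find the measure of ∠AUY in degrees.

∠AUY = 88°

1. ∠UAY = 28°  [same arc UY]
2. ∠NUY = 25°  [△UYN]
3. ∠UVY = 91°  [vertical angles at V]
4. ∠AYU = 64°  [△UVY]
5. ∠AUY = 88°  [△UYA]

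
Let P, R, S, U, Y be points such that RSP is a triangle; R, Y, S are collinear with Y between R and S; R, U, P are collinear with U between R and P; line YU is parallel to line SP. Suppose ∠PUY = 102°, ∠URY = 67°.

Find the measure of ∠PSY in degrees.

∠PSY = 35°

1. ∠RUY = 78°  [linear pair at U on RP]
2. ∠RYU = 35°  [△RYU]
3. ∠SYU = 145°  [linear pair at Y on RS]
4. ∠PSY = 35°  [YU∥SP, co-interior at S–Y]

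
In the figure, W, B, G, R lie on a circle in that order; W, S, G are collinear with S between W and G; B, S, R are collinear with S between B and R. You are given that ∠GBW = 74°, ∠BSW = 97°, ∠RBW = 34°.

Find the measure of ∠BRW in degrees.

∠BRW = 57°

1. ∠GRW = 106°  [cyclic WBGR, opposite ∠B+∠R]
2. ∠GSR = 97°  [vertical angles at S]
3. ∠RGW = 34°  [same arc WR]
4. ∠GWR = 40°  [△WGR]
5. ∠RSW = 83°  [linear pair at S on WG]
6. ∠BRW = 57°  [△WSR]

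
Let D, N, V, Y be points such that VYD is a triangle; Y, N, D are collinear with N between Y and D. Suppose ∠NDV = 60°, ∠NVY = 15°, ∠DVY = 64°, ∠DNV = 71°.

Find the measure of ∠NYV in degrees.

∠NYV = 56°

1. ∠VDY = 60°  [N on ray DY]
2. ∠DYV = 56°  [△VYD]
3. ∠NYV = 56°  [N on ray YD]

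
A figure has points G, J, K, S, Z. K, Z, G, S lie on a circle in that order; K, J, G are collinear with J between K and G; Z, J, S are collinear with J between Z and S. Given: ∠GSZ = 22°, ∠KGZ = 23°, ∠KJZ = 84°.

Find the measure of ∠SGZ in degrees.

∠SGZ = 97°

1. ∠GKZ = 22°  [same arc ZG]
2. ∠KSZ = 23°  [same arc KZ]
3. ∠KZS = 74°  [△KJZ]
4. ∠SKZ = 83°  [△KZS]
5. ∠SGZ = 97°  [cyclic KZGS, opposite ∠K+∠G]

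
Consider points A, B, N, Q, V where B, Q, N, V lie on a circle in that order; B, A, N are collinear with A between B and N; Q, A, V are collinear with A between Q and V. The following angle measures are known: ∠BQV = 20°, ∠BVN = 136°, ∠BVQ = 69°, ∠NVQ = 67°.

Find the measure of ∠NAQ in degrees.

∠NAQ = 87°

1. ∠BNV = 20°  [same arc BV]
2. ∠NBV = 24°  [△BNV]
3. ∠BNQ = 69°  [same arc BQ]
4. ∠NQV = 24°  [same arc NV]
5. ∠NAQ = 87°  [△QAN]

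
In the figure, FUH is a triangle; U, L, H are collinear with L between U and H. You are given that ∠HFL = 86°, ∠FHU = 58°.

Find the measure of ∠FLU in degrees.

∠FLU = 144°

1. ∠FHL = 58°  [L on ray HU]
2. ∠FLH = 36°  [△FLH]
3. ∠FLU = 144°  [linear pair at L on UH]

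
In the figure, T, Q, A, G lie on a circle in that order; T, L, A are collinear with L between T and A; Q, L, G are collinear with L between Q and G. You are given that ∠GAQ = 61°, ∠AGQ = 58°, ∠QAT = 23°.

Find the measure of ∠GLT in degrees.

∠GLT = 96°

1. ∠AQG = 61°  [△QAG]
2. ∠QGT = 23°  [same arc TQ]
3. ∠ATG = 61°  [same arc AG]
4. ∠GLT = 96°  [△TLG]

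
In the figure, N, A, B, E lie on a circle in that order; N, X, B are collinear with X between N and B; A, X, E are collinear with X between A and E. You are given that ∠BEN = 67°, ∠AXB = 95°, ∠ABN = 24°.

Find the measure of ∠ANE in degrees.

1. ∠BAN = 113°  [cyclic NABE, opposite ∠A+∠E]
2. ∠AXN = 85°  [linear pair at X on NB]
3. ∠AEN = 24°  [same arc NA]
4. ∠ANB = 43°  [△NAB]
5. ∠EAN = 52°  [△NXA]
6. ∠ANE = 104°  [△NAE]

∠ANE = 104°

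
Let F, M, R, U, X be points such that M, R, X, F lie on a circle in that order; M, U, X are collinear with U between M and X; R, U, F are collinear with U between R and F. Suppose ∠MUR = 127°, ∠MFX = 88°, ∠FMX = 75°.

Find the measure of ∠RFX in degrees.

∠RFX = 36°

1. ∠FUX = 127°  [vertical angles at U]
2. ∠FXM = 17°  [△MXF]
3. ∠RFX = 36°  [△XUF]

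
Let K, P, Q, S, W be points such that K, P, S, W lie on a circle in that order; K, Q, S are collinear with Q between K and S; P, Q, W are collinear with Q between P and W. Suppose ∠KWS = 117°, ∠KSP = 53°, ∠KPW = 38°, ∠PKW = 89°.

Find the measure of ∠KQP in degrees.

∠KQP = 78°

1. ∠KPS = 63°  [cyclic KPSW, opposite ∠P+∠W]
2. ∠PKS = 64°  [△KPS]
3. ∠KQP = 78°  [△KQP]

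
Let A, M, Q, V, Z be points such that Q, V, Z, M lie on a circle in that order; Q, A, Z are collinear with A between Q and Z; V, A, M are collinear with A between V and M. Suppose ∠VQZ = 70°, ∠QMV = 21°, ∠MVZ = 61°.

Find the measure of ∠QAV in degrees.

1. ∠QZV = 21°  [same arc QV]
2. ∠VAZ = 98°  [△VAZ]
3. ∠QAV = 82°  [linear pair at A on QZ]

∠QAV = 82°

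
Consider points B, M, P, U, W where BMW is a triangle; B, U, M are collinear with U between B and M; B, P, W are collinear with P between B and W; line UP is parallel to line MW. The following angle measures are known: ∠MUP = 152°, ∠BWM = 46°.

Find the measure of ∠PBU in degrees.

∠PBU = 106°

1. ∠BUP = 28°  [linear pair at U on BM]
2. ∠BPU = 46°  [UP∥MW, corresponding at P]
3. ∠PBU = 106°  [△BUP]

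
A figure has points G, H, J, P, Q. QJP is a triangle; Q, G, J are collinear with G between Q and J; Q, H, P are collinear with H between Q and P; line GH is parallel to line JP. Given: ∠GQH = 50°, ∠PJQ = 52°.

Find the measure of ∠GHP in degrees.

1. ∠JQP = 50°  [G on QJ, H on QP]
2. ∠JPQ = 78°  [△QJP]
3. ∠GHQ = 78°  [GH∥JP, corresponding at H]
4. ∠GHP = 102°  [linear pair at H on QP]

∠GHP = 102°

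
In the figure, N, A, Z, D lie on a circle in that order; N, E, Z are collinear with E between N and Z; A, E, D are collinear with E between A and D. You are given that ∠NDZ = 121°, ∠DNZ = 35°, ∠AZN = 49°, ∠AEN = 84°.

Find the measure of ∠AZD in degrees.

∠AZD = 73°

1. ∠DZN = 24°  [△NZD]
2. ∠DAZ = 35°  [same arc ZD]
3. ∠DEZ = 84°  [vertical angles at E]
4. ∠ADZ = 72°  [△ZED]
5. ∠AZD = 73°  [△AZD]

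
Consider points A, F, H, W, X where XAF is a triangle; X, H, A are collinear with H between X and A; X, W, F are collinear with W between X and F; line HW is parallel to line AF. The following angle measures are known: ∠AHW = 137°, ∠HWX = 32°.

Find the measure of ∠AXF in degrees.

∠AXF = 105°

1. ∠WHX = 43°  [linear pair at H on XA]
2. ∠HXW = 105°  [△XHW]
3. ∠AXF = 105°  [H on XA, W on XF]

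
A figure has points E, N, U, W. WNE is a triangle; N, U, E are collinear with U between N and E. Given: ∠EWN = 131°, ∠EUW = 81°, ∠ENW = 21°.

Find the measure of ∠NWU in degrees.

1. ∠NUW = 99°  [linear pair at U on NE]
2. ∠UNW = 21°  [U on ray NE]
3. ∠NWU = 60°  [△WNU]

∠NWU = 60°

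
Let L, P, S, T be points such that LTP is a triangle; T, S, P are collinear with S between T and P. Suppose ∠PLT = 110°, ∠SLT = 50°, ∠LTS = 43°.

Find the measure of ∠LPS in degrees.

∠LPS = 27°

1. ∠LTP = 43°  [S on ray TP]
2. ∠LPT = 27°  [△LTP]
3. ∠LPS = 27°  [S on ray PT]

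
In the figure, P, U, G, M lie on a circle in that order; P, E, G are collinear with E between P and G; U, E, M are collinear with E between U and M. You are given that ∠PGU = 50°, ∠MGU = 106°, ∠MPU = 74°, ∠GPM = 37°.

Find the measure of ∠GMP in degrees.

∠GMP = 87°

1. ∠PMU = 50°  [same arc PU]
2. ∠MUP = 56°  [△PUM]
3. ∠MGP = 56°  [same arc PM]
4. ∠GMP = 87°  [△PGM]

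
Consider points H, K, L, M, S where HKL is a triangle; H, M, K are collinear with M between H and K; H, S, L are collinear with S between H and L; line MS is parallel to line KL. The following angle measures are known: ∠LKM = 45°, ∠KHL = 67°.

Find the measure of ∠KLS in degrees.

∠KLS = 68°

1. ∠HKL = 45°  [M on ray KH]
2. ∠HLK = 68°  [△HKL]
3. ∠KLS = 68°  [S on ray LH]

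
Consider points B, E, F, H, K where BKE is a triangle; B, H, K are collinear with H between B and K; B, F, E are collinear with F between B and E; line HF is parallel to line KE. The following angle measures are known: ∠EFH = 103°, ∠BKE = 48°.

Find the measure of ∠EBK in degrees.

1. ∠BFH = 77°  [linear pair at F on BE]
2. ∠BHF = 48°  [HF∥KE, corresponding at H]
3. ∠FBH = 55°  [△BHF]
4. ∠EBK = 55°  [H on BK, F on BE]

∠EBK = 55°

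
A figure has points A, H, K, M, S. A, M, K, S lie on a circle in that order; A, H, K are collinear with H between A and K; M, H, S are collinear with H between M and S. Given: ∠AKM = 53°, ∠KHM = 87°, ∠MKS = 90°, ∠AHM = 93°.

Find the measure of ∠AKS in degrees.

1. ∠KMS = 40°  [△MHK]
2. ∠KSM = 50°  [△MKS]
3. ∠KHS = 93°  [vertical angles at H]
4. ∠AKS = 37°  [△KHS]

∠AKS = 37°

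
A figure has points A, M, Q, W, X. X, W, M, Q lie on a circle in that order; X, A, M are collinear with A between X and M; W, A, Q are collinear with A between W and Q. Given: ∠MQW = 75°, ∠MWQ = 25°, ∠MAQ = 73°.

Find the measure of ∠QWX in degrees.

∠QWX = 32°

1. ∠MXW = 75°  [same arc WM]
2. ∠WAX = 73°  [vertical angles at A]
3. ∠QWX = 32°  [△XAW]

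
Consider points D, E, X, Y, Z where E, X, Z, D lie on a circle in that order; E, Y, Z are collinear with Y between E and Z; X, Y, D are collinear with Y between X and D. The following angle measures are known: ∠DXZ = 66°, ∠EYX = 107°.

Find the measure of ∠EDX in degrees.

1. ∠DEZ = 66°  [same arc ZD]
2. ∠DYZ = 107°  [vertical angles at Y]
3. ∠DYE = 73°  [linear pair at Y on EZ]
4. ∠EDX = 41°  [△EYD]

∠EDX = 41°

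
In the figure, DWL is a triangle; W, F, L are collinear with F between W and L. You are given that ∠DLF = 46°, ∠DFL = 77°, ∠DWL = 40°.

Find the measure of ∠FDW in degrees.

1. ∠DFW = 103°  [linear pair at F on WL]
2. ∠DWF = 40°  [F on ray WL]
3. ∠FDW = 37°  [△DWF]

∠FDW = 37°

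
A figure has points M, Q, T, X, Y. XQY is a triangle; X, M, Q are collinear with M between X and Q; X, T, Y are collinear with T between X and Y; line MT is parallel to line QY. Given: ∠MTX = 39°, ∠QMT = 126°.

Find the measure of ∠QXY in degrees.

1. ∠TMX = 54°  [linear pair at M on XQ]
2. ∠MXT = 87°  [△XMT]
3. ∠QXY = 87°  [M on XQ, T on XY]

∠QXY = 87°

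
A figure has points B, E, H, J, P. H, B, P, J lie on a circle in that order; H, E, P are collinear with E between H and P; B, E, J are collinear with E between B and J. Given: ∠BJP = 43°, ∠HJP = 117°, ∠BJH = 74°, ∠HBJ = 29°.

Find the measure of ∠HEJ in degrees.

1. ∠HPJ = 29°  [same arc HJ]
2. ∠JHP = 34°  [△HPJ]
3. ∠HEJ = 72°  [△HEJ]

∠HEJ = 72°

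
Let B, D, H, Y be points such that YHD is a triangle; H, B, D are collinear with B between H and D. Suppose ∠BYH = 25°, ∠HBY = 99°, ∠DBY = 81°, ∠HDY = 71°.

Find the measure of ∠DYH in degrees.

1. ∠BHY = 56°  [△YHB]
2. ∠DHY = 56°  [B on ray HD]
3. ∠DYH = 53°  [△YHD]

∠DYH = 53°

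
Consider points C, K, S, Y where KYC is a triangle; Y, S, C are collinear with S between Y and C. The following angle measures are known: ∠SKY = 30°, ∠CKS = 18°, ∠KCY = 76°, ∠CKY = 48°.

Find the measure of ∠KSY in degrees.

∠KSY = 94°

1. ∠CYK = 56°  [△KYC]
2. ∠KYS = 56°  [S on ray YC]
3. ∠KSY = 94°  [△KYS]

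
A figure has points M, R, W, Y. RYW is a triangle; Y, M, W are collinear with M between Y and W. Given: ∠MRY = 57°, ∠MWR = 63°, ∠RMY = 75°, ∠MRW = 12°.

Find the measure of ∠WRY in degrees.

1. ∠MYR = 48°  [△RYM]
2. ∠RWY = 63°  [M on ray WY]
3. ∠RYW = 48°  [M on ray YW]
4. ∠WRY = 69°  [△RYW]

∠WRY = 69°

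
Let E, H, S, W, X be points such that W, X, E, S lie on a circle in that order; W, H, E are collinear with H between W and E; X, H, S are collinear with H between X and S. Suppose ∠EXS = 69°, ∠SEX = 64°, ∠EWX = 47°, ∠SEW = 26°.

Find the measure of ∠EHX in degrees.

∠EHX = 73°

1. ∠SXW = 26°  [same arc WS]
2. ∠WHX = 107°  [△WHX]
3. ∠EHX = 73°  [linear pair at H on WE]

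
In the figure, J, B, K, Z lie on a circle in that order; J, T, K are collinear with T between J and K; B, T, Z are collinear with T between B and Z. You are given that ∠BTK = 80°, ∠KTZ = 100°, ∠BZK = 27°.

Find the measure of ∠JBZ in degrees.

∠JBZ = 53°

1. ∠BTJ = 100°  [linear pair at T on JK]
2. ∠BJK = 27°  [same arc BK]
3. ∠JBZ = 53°  [△JTB]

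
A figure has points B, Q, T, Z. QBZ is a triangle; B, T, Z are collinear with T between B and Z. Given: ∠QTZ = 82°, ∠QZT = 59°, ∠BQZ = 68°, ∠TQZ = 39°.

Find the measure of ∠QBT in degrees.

∠QBT = 53°

1. ∠BZQ = 59°  [T on ray ZB]
2. ∠QBZ = 53°  [△QBZ]
3. ∠QBT = 53°  [T on ray BZ]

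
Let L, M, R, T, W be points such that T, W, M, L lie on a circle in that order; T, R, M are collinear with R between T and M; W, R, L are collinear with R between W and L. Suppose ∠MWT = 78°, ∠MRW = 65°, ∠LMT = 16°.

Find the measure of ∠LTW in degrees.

1. ∠MLT = 102°  [cyclic TWML, opposite ∠W+∠L]
2. ∠LRT = 65°  [vertical angles at R]
3. ∠LWT = 16°  [same arc TL]
4. ∠LTM = 62°  [△TML]
5. ∠TLW = 53°  [△TRL]
6. ∠LTW = 111°  [△TWL]

∠LTW = 111°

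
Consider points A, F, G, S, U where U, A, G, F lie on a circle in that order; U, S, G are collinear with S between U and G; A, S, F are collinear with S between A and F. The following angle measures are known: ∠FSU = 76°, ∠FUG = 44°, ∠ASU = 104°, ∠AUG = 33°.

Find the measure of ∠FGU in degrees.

∠FGU = 43°

1. ∠FSG = 104°  [linear pair at S on UG]
2. ∠AFG = 33°  [same arc AG]
3. ∠FGU = 43°  [△GSF]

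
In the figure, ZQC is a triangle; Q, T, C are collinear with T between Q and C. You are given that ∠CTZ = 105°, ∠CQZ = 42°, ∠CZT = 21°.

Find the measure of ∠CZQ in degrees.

1. ∠TCZ = 54°  [△ZTC]
2. ∠QCZ = 54°  [T on ray CQ]
3. ∠CZQ = 84°  [△ZQC]

∠CZQ = 84°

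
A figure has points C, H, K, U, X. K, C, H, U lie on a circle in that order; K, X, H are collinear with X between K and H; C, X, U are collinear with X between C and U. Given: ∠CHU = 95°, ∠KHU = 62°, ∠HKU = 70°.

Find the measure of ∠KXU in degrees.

1. ∠CKU = 85°  [cyclic KCHU, opposite ∠K+∠H]
2. ∠KCU = 62°  [same arc KU]
3. ∠CUK = 33°  [△KCU]
4. ∠KXU = 77°  [△KXU]

∠KXU = 77°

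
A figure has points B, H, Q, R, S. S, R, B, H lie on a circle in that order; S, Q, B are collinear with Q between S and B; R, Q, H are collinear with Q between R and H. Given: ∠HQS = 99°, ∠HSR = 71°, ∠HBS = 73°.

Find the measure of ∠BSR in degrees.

∠BSR = 26°

1. ∠BQR = 99°  [vertical angles at Q]
2. ∠HRS = 73°  [same arc SH]
3. ∠RQS = 81°  [linear pair at Q on SB]
4. ∠BSR = 26°  [△SQR]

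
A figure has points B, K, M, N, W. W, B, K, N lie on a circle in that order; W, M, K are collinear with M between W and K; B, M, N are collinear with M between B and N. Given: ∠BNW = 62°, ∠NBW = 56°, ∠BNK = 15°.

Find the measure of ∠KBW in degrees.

1. ∠BKW = 62°  [same arc WB]
2. ∠BWK = 15°  [same arc BK]
3. ∠KBW = 103°  [△WBK]

∠KBW = 103°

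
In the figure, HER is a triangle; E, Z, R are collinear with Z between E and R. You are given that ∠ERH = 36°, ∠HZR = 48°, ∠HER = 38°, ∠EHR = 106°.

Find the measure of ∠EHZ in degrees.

∠EHZ = 10°

1. ∠EZH = 132°  [linear pair at Z on ER]
2. ∠HEZ = 38°  [Z on ray ER]
3. ∠EHZ = 10°  [△HEZ]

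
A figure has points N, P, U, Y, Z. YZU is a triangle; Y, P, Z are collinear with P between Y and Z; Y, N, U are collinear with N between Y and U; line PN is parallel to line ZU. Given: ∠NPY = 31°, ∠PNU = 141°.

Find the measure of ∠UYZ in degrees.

1. ∠PNY = 39°  [linear pair at N on YU]
2. ∠NYP = 110°  [△YPN]
3. ∠UYZ = 110°  [P on YZ, N on YU]

∠UYZ = 110°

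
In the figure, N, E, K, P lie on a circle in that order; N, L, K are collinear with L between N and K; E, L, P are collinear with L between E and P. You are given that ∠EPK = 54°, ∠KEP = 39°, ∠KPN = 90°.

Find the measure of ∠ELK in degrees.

1. ∠ENK = 54°  [same arc EK]
2. ∠KEN = 90°  [cyclic NEKP, opposite ∠E+∠P]
3. ∠EKN = 36°  [△NEK]
4. ∠ELK = 105°  [△ELK]

∠ELK = 105°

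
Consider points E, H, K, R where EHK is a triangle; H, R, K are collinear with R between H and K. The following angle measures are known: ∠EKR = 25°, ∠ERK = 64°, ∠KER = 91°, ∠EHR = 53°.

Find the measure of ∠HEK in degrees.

1. ∠EKH = 25°  [R on ray KH]
2. ∠EHK = 53°  [R on ray HK]
3. ∠HEK = 102°  [△EHK]

∠HEK = 102°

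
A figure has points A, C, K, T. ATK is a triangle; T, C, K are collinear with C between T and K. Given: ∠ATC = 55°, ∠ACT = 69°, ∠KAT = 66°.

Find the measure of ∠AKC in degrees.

1. ∠ATK = 55°  [C on ray TK]
2. ∠AKT = 59°  [△ATK]
3. ∠AKC = 59°  [C on ray KT]

∠AKC = 59°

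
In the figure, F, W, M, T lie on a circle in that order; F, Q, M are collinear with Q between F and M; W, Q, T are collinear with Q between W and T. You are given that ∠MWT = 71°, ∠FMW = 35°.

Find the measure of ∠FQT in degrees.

∠FQT = 74°

1. ∠MFT = 71°  [same arc MT]
2. ∠FTW = 35°  [same arc FW]
3. ∠FQT = 74°  [△FQT]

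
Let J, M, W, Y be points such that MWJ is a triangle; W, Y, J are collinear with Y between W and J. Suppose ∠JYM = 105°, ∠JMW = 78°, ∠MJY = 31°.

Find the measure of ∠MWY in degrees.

∠MWY = 71°

1. ∠MJW = 31°  [Y on ray JW]
2. ∠JWM = 71°  [△MWJ]
3. ∠MWY = 71°  [Y on ray WJ]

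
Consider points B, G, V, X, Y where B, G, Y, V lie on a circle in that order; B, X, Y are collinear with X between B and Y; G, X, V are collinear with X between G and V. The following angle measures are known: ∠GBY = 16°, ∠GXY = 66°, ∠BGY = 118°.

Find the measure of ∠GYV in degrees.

1. ∠GVY = 16°  [same arc GY]
2. ∠BYG = 46°  [△BGY]
3. ∠VGY = 68°  [△GXY]
4. ∠GYV = 96°  [△GYV]

∠GYV = 96°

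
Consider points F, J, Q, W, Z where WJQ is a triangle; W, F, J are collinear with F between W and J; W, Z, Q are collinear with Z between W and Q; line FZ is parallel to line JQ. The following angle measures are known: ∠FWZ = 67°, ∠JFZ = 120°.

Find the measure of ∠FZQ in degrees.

∠FZQ = 127°

1. ∠WFZ = 60°  [linear pair at F on WJ]
2. ∠FZW = 53°  [△WFZ]
3. ∠FZQ = 127°  [linear pair at Z on WQ]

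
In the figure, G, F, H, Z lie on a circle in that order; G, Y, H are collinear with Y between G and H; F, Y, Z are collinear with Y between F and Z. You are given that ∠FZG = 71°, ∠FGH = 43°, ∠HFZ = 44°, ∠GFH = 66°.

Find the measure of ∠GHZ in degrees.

∠GHZ = 22°

1. ∠HGZ = 44°  [same arc HZ]
2. ∠GZH = 114°  [cyclic GFHZ, opposite ∠F+∠Z]
3. ∠GHZ = 22°  [△GHZ]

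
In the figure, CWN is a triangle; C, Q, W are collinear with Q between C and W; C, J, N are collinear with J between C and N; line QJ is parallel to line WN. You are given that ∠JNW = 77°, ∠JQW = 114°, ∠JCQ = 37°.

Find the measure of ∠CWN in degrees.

∠CWN = 66°

1. ∠CNW = 77°  [J on ray NC]
2. ∠NCW = 37°  [Q on CW, J on CN]
3. ∠CWN = 66°  [△CWN]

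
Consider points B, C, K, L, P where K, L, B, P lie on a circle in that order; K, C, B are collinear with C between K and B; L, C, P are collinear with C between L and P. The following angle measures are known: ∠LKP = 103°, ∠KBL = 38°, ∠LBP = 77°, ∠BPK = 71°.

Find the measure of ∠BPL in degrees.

1. ∠BLK = 109°  [cyclic KLBP, opposite ∠L+∠P]
2. ∠BKL = 33°  [△KLB]
3. ∠BPL = 33°  [same arc LB]

∠BPL = 33°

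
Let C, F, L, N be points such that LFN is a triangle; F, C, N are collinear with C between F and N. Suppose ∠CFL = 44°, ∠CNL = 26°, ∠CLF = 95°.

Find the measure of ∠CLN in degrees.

1. ∠FCL = 41°  [△LFC]
2. ∠LCN = 139°  [linear pair at C on FN]
3. ∠CLN = 15°  [△LCN]

∠CLN = 15°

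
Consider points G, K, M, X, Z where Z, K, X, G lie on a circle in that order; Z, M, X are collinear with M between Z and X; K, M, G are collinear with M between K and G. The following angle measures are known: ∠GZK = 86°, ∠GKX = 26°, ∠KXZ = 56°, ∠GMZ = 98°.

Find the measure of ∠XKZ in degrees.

∠XKZ = 64°

1. ∠GXK = 94°  [cyclic ZKXG, opposite ∠Z+∠X]
2. ∠KGX = 60°  [△KXG]
3. ∠KZX = 60°  [same arc KX]
4. ∠XKZ = 64°  [△ZKX]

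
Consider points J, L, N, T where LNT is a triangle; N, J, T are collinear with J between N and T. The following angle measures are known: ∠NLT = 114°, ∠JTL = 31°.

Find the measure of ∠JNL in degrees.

1. ∠LTN = 31°  [J on ray TN]
2. ∠LNT = 35°  [△LNT]
3. ∠JNL = 35°  [J on ray NT]

∠JNL = 35°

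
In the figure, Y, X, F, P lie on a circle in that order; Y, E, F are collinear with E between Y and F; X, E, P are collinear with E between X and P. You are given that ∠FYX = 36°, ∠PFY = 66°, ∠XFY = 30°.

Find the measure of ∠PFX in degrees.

∠PFX = 96°

1. ∠PXY = 66°  [same arc YP]
2. ∠XPY = 30°  [same arc YX]
3. ∠PYX = 84°  [△YXP]
4. ∠PFX = 96°  [cyclic YXFP, opposite ∠Y+∠F]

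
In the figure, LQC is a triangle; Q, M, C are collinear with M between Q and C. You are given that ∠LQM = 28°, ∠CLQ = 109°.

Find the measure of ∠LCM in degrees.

∠LCM = 43°

1. ∠CQL = 28°  [M on ray QC]
2. ∠LCQ = 43°  [△LQC]
3. ∠LCM = 43°  [M on ray CQ]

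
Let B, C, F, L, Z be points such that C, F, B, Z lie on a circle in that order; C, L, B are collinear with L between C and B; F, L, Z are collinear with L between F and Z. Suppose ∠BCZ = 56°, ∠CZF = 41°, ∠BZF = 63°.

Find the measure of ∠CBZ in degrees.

1. ∠CLZ = 83°  [△CLZ]
2. ∠BLZ = 97°  [linear pair at L on CB]
3. ∠CBZ = 20°  [△BLZ]

∠CBZ = 20°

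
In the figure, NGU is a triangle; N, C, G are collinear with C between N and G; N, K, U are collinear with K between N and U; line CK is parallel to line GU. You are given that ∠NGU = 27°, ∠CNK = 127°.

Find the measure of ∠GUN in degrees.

1. ∠KCN = 27°  [CK∥GU, corresponding at C]
2. ∠CKN = 26°  [△NCK]
3. ∠GUN = 26°  [CK∥GU, corresponding at K]

∠GUN = 26°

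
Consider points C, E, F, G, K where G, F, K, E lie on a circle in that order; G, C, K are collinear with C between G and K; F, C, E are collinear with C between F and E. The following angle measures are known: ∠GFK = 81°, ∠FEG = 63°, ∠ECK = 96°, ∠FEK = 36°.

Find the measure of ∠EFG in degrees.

∠EFG = 48°

1. ∠FCG = 96°  [vertical angles at C]
2. ∠FGK = 36°  [same arc FK]
3. ∠EFG = 48°  [△GCF]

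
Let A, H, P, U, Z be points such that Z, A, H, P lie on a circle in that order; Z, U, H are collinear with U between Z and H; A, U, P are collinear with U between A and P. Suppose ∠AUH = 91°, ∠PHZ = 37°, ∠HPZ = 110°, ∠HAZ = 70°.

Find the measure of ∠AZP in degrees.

1. ∠PUZ = 91°  [vertical angles at U]
2. ∠PAZ = 37°  [same arc ZP]
3. ∠HZP = 33°  [△ZHP]
4. ∠APZ = 56°  [△ZUP]
5. ∠AZP = 87°  [△ZAP]

∠AZP = 87°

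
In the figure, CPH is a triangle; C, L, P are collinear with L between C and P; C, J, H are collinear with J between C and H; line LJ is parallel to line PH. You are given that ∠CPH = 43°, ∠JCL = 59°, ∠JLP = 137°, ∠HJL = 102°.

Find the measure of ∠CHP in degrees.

1. ∠CLJ = 43°  [LJ∥PH, corresponding at L]
2. ∠CJL = 78°  [△CLJ]
3. ∠CHP = 78°  [LJ∥PH, corresponding at J]

∠CHP = 78°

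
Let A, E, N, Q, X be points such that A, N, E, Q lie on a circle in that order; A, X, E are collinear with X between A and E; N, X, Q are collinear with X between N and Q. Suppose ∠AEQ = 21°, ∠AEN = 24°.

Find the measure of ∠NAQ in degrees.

∠NAQ = 135°

1. ∠ANQ = 21°  [same arc AQ]
2. ∠AQN = 24°  [same arc AN]
3. ∠NAQ = 135°  [△ANQ]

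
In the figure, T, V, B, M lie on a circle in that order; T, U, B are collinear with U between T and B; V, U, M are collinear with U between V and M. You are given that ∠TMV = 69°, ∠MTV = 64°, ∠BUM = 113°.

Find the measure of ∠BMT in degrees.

1. ∠MVT = 47°  [△TVM]
2. ∠MUT = 67°  [linear pair at U on TB]
3. ∠MBT = 47°  [same arc TM]
4. ∠BTM = 44°  [△TUM]
5. ∠BMT = 89°  [△TBM]

∠BMT = 89°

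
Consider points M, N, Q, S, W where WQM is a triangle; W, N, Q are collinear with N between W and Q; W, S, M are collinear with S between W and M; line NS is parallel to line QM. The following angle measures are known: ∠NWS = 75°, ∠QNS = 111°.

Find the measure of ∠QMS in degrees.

1. ∠SNW = 69°  [linear pair at N on WQ]
2. ∠NSW = 36°  [△WNS]
3. ∠MSN = 144°  [linear pair at S on WM]
4. ∠QMS = 36°  [NS∥QM, co-interior at M–S]

∠QMS = 36°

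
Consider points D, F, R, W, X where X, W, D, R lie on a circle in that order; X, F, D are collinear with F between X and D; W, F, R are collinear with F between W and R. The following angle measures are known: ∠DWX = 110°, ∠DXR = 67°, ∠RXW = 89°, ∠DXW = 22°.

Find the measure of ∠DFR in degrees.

∠DFR = 115°

1. ∠DRX = 70°  [cyclic XWDR, opposite ∠W+∠R]
2. ∠RDX = 43°  [△XDR]
3. ∠DRW = 22°  [same arc WD]
4. ∠DFR = 115°  [△DFR]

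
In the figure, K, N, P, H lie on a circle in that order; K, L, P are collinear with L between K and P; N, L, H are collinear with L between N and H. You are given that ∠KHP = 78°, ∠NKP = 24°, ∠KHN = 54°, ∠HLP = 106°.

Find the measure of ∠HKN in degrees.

1. ∠KLN = 106°  [vertical angles at L]
2. ∠HNK = 50°  [△KLN]
3. ∠HKN = 76°  [△KNH]

∠HKN = 76°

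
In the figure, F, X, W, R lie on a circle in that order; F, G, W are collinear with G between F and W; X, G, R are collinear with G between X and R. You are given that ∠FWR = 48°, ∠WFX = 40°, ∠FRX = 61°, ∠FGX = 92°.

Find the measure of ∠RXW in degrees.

∠RXW = 31°

1. ∠FWX = 61°  [same arc FX]
2. ∠WGX = 88°  [linear pair at G on FW]
3. ∠RXW = 31°  [△XGW]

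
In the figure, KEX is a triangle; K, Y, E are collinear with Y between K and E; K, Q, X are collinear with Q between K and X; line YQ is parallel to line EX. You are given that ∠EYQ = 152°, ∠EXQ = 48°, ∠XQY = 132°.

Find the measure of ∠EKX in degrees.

1. ∠KYQ = 28°  [linear pair at Y on KE]
2. ∠EXK = 48°  [Q on ray XK]
3. ∠KEX = 28°  [YQ∥EX, corresponding at Y]
4. ∠EKX = 104°  [△KEX]

∠EKX = 104°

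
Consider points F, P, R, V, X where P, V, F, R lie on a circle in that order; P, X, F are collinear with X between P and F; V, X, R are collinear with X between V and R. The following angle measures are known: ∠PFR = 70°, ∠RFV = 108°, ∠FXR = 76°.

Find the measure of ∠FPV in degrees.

∠FPV = 34°

1. ∠PVR = 70°  [same arc PR]
2. ∠PXV = 76°  [vertical angles at X]
3. ∠FPV = 34°  [△PXV]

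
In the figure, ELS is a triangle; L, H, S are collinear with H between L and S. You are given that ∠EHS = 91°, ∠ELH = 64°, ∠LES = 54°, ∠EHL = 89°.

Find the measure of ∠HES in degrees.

∠HES = 27°

1. ∠ELS = 64°  [H on ray LS]
2. ∠ESL = 62°  [△ELS]
3. ∠ESH = 62°  [H on ray SL]
4. ∠HES = 27°  [△EHS]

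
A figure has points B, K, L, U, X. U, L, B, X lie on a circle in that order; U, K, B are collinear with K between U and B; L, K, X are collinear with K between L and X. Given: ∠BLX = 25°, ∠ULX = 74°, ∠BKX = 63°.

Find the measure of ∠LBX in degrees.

∠LBX = 112°

1. ∠UBX = 74°  [same arc UX]
2. ∠BXL = 43°  [△BKX]
3. ∠LBX = 112°  [△LBX]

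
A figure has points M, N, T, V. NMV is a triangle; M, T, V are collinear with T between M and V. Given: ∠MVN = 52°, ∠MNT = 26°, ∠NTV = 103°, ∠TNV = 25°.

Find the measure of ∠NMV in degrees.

1. ∠MTN = 77°  [linear pair at T on MV]
2. ∠NMT = 77°  [△NMT]
3. ∠NMV = 77°  [T on ray MV]

∠NMV = 77°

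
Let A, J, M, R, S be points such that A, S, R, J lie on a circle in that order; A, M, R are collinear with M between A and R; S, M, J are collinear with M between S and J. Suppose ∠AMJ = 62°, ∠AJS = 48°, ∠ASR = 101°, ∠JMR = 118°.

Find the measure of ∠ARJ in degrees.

1. ∠JAR = 70°  [△AMJ]
2. ∠AJR = 79°  [cyclic ASRJ, opposite ∠S+∠J]
3. ∠ARJ = 31°  [△ARJ]

∠ARJ = 31°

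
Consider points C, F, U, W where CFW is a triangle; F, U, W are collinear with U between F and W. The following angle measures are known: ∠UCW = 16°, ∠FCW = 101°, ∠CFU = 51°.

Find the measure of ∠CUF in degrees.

∠CUF = 44°

1. ∠CFW = 51°  [U on ray FW]
2. ∠CWF = 28°  [△CFW]
3. ∠CWU = 28°  [U on ray WF]
4. ∠CUW = 136°  [△CUW]
5. ∠CUF = 44°  [linear pair at U on FW]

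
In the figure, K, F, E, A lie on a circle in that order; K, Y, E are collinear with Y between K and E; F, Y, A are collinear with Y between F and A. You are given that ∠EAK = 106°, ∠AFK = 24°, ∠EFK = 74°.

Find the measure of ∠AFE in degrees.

1. ∠AEK = 24°  [same arc KA]
2. ∠AKE = 50°  [△KEA]
3. ∠AFE = 50°  [same arc EA]

∠AFE = 50°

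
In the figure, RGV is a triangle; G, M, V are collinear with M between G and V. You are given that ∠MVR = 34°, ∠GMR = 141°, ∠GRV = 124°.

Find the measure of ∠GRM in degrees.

1. ∠GVR = 34°  [M on ray VG]
2. ∠RGV = 22°  [△RGV]
3. ∠MGR = 22°  [M on ray GV]
4. ∠GRM = 17°  [△RGM]

∠GRM = 17°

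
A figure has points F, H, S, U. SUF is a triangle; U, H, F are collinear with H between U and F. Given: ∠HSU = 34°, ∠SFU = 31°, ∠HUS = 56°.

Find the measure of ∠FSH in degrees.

∠FSH = 59°

1. ∠SHU = 90°  [△SUH]
2. ∠HFS = 31°  [H on ray FU]
3. ∠FHS = 90°  [linear pair at H on UF]
4. ∠FSH = 59°  [△SHF]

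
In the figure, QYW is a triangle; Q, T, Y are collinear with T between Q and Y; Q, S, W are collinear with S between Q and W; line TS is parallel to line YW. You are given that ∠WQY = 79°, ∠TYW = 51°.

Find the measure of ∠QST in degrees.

1. ∠QYW = 51°  [T on ray YQ]
2. ∠QWY = 50°  [△QYW]
3. ∠QST = 50°  [TS∥YW, corresponding at S]

∠QST = 50°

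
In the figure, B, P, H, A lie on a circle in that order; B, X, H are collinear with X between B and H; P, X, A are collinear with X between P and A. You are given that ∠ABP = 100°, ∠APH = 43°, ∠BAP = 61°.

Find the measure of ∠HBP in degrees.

∠HBP = 57°

1. ∠AHP = 80°  [cyclic BPHA, opposite ∠B+∠H]
2. ∠HAP = 57°  [△PHA]
3. ∠HBP = 57°  [same arc PH]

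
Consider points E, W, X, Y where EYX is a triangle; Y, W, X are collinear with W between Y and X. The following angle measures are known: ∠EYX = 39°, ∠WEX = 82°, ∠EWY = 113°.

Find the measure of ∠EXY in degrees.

∠EXY = 31°

1. ∠EWX = 67°  [linear pair at W on YX]
2. ∠EXW = 31°  [△EWX]
3. ∠EXY = 31°  [W on ray XY]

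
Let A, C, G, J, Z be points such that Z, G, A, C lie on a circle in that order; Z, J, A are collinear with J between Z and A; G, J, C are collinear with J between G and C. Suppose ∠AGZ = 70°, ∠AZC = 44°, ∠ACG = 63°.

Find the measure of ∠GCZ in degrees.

1. ∠ACZ = 110°  [cyclic ZGAC, opposite ∠G+∠C]
2. ∠AGC = 44°  [same arc AC]
3. ∠CAZ = 26°  [△ZAC]
4. ∠CAG = 73°  [△GAC]
5. ∠CGZ = 26°  [same arc ZC]
6. ∠CZG = 107°  [cyclic ZGAC, opposite ∠Z+∠A]
7. ∠GCZ = 47°  [△ZGC]

∠GCZ = 47°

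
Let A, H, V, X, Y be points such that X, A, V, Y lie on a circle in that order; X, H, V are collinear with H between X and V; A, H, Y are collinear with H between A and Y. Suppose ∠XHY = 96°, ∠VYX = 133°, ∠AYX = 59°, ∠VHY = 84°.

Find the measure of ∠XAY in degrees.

∠XAY = 22°

1. ∠VXY = 25°  [△XHY]
2. ∠XVY = 22°  [△XVY]
3. ∠XAY = 22°  [same arc XY]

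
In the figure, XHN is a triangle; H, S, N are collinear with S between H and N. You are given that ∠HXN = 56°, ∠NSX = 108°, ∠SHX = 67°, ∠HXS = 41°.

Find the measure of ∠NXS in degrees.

∠NXS = 15°

1. ∠NHX = 67°  [S on ray HN]
2. ∠HNX = 57°  [△XHN]
3. ∠SNX = 57°  [S on ray NH]
4. ∠NXS = 15°  [△XSN]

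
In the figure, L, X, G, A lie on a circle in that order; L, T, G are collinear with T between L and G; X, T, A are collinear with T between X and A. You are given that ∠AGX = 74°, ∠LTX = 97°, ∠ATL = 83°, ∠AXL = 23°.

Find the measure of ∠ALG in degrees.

∠ALG = 46°

1. ∠ALX = 106°  [cyclic LXGA, opposite ∠L+∠G]
2. ∠LAX = 51°  [△LXA]
3. ∠ALG = 46°  [△LTA]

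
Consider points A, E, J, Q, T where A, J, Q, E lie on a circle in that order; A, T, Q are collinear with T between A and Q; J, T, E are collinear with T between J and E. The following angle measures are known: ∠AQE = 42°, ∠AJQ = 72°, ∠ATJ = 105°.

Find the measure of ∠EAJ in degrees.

1. ∠AJE = 42°  [same arc AE]
2. ∠AEQ = 108°  [cyclic AJQE, opposite ∠J+∠E]
3. ∠ETQ = 105°  [vertical angles at T]
4. ∠EAQ = 30°  [△AQE]
5. ∠ATE = 75°  [linear pair at T on AQ]
6. ∠AEJ = 75°  [△ATE]
7. ∠EAJ = 63°  [△AJE]

∠EAJ = 63°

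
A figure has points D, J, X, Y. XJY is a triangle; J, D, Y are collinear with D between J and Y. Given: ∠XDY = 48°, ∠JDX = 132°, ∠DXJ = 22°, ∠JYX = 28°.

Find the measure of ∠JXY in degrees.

1. ∠DJX = 26°  [△XJD]
2. ∠XJY = 26°  [D on ray JY]
3. ∠JXY = 126°  [△XJY]

∠JXY = 126°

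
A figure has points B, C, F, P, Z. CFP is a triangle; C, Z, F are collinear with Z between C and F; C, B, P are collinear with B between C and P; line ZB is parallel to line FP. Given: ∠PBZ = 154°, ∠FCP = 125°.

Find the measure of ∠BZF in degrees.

1. ∠CBZ = 26°  [linear pair at B on CP]
2. ∠BCZ = 125°  [Z on CF, B on CP]
3. ∠BZC = 29°  [△CZB]
4. ∠BZF = 151°  [linear pair at Z on CF]

∠BZF = 151°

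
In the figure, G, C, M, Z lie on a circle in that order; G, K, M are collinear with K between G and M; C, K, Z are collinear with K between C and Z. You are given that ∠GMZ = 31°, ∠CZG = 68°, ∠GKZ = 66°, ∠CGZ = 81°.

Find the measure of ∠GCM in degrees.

1. ∠MGZ = 46°  [△GKZ]
2. ∠GZM = 103°  [△GMZ]
3. ∠GCM = 77°  [cyclic GCMZ, opposite ∠C+∠Z]

∠GCM = 77°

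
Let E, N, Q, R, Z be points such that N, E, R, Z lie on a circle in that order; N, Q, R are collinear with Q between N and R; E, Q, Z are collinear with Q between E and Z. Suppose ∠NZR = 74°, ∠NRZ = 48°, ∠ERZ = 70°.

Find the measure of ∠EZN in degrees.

1. ∠NEZ = 48°  [same arc NZ]
2. ∠ENZ = 110°  [cyclic NERZ, opposite ∠N+∠R]
3. ∠EZN = 22°  [△NEZ]

∠EZN = 22°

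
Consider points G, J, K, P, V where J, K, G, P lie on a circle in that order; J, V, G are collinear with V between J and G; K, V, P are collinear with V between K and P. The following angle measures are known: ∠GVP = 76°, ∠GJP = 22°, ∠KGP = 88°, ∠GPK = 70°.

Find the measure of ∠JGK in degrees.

∠JGK = 54°

1. ∠JVK = 76°  [vertical angles at V]
2. ∠GKP = 22°  [same arc GP]
3. ∠GVK = 104°  [linear pair at V on JG]
4. ∠JGK = 54°  [△KVG]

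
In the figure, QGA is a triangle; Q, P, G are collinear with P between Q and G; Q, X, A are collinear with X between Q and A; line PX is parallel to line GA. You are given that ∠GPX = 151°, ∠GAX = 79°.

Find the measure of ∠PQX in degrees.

1. ∠QPX = 29°  [linear pair at P on QG]
2. ∠GAQ = 79°  [X on ray AQ]
3. ∠AGQ = 29°  [PX∥GA, corresponding at P]
4. ∠AQG = 72°  [△QGA]
5. ∠PQX = 72°  [P on QG, X on QA]

∠PQX = 72°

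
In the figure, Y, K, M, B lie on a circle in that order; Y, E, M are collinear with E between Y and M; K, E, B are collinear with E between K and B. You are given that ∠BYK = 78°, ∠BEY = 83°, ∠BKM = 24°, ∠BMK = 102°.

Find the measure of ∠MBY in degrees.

∠MBY = 127°

1. ∠BEM = 97°  [linear pair at E on YM]
2. ∠BYM = 24°  [same arc MB]
3. ∠KBM = 54°  [△KMB]
4. ∠BMY = 29°  [△MEB]
5. ∠MBY = 127°  [△YMB]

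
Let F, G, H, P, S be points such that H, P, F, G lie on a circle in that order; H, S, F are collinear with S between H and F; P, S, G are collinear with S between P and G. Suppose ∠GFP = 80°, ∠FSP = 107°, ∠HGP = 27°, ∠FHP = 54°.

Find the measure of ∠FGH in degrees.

∠FGH = 81°

1. ∠GHP = 100°  [cyclic HPFG, opposite ∠H+∠F]
2. ∠GSH = 107°  [vertical angles at S]
3. ∠GPH = 53°  [△HPG]
4. ∠FHG = 46°  [△HSG]
5. ∠GFH = 53°  [same arc HG]
6. ∠FGH = 81°  [△HFG]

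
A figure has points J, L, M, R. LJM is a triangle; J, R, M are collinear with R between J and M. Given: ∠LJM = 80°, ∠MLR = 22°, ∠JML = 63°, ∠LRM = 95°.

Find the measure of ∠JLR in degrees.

∠JLR = 15°

1. ∠LJR = 80°  [R on ray JM]
2. ∠JRL = 85°  [linear pair at R on JM]
3. ∠JLR = 15°  [△LJR]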